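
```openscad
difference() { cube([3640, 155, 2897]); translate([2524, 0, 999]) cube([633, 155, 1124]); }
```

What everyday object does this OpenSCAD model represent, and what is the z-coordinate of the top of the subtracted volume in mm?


A wall with a window opening. The window head height is 2123 mm.

A wall with a rectangular opening subtracted — a window. Sill at z = 999, opening 1124 mm tall, so the head is at 999 + 1124 = 2123 mm.


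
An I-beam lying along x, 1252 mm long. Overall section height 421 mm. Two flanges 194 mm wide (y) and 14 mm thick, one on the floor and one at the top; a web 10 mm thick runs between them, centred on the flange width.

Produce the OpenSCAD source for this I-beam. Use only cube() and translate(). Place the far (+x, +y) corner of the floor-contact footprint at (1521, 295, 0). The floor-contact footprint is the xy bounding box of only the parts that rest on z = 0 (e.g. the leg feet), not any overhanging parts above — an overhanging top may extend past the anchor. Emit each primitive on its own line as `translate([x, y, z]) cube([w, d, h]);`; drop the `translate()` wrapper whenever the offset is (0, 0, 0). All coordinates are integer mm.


translate([269, 101, 0]) cube([1252, 194, 14]);
translate([269, 193, 14]) cube([1252, 10, 393]);
translate([269, 101, 407]) cube([1252, 194, 14]);


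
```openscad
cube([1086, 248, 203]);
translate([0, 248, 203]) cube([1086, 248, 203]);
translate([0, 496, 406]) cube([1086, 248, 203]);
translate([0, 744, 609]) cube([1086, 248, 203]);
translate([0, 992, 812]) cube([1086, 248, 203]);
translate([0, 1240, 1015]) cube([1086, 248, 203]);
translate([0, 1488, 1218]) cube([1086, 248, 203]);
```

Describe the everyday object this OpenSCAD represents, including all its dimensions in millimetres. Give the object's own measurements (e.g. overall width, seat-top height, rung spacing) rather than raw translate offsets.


A straight staircase of 7 solid steps. Each step is 1086 mm wide (x), 248 mm deep (y, the going) and 203 mm tall (the rise). The first step rests on the floor; each subsequent step sits one going further in +y and one rise higher in +z, directly behind and above the previous step with no overlap.


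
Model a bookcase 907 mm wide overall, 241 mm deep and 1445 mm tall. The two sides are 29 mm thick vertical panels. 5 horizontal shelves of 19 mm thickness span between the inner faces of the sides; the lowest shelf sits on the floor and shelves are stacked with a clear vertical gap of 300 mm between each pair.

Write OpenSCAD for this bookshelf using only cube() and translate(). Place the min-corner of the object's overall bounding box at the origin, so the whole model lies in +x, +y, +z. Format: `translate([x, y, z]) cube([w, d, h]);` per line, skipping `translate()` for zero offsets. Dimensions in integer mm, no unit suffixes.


cube([29, 241, 1445]);
translate([878, 0, 0]) cube([29, 241, 1445]);
translate([29, 0, 0]) cube([849, 241, 19]);
translate([29, 0, 319]) cube([849, 241, 19]);
translate([29, 0, 638]) cube([849, 241, 19]);
translate([29, 0, 957]) cube([849, 241, 19]);
translate([29, 0, 1276]) cube([849, 241, 19]);


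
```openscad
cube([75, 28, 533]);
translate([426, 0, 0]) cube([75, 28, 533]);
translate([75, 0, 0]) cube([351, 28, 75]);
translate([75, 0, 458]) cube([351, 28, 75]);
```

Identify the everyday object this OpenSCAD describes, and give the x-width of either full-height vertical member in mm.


A picture frame. The border width is 75 mm.

Four thin pieces enclosing a rectangular opening — a picture frame. The two full-height stiles are 533 mm tall; the top rail sits at z = 458 and is 75 mm tall, so the border above the opening is 533 − 458 = 75 mm, matching the stile x-width.


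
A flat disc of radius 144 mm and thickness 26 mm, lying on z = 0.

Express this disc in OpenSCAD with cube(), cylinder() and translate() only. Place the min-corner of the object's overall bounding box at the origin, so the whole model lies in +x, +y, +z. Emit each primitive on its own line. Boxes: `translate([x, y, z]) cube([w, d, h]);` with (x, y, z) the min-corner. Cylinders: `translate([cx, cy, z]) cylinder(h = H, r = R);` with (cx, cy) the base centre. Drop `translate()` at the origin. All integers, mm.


translate([144, 144, 0]) cylinder(h = 26, r = 144);


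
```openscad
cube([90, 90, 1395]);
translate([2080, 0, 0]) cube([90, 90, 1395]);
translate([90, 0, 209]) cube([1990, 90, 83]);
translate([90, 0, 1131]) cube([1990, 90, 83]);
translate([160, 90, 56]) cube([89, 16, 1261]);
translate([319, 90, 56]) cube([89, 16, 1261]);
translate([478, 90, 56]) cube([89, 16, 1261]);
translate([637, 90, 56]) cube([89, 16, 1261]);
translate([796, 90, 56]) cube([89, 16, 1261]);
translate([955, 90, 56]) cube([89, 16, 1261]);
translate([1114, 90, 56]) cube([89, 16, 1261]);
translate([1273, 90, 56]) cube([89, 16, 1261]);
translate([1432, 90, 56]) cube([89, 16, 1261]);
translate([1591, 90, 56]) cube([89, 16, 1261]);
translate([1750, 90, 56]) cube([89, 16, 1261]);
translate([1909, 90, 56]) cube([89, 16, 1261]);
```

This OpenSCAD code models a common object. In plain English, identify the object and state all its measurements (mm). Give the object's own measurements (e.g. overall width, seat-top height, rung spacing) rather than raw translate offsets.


A fence section. Two 90×90 mm posts, 1395 mm tall, stand on the floor with a clear span of 1990 mm between their inner faces. Two horizontal rails of 90×83 mm section span the gap between the posts with their undersides at z = 209 mm and z = 1131 mm, flush with the posts' −y face. 12 pickets, each 89 mm wide, 16 mm thick and 1261 mm tall, are fixed to the +y face of the rails with their bottoms at z = 56 mm, spaced across the span with a 70 mm gap after the −x post and between neighbouring pickets, with 82 mm left before the +x post.


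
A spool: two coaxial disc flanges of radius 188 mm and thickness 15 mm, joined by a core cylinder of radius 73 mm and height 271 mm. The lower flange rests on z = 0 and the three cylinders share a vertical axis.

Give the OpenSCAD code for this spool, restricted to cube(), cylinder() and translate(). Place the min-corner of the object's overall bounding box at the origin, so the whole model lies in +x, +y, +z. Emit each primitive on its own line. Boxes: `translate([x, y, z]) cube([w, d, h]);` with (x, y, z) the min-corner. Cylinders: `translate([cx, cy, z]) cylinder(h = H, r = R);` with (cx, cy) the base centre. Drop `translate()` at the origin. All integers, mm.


translate([188, 188, 0]) cylinder(h = 15, r = 188);
translate([188, 188, 15]) cylinder(h = 271, r = 73);
translate([188, 188, 286]) cylinder(h = 15, r = 188);


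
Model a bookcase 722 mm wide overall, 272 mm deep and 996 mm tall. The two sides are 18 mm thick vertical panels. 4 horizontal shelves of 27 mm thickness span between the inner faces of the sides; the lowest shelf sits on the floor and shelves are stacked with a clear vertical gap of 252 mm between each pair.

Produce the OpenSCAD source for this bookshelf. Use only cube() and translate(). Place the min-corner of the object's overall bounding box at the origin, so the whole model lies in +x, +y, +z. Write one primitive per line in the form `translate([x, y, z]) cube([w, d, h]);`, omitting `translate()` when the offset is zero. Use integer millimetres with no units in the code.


cube([18, 272, 996]);
translate([704, 0, 0]) cube([18, 272, 996]);
translate([18, 0, 0]) cube([686, 272, 27]);
translate([18, 0, 279]) cube([686, 272, 27]);
translate([18, 0, 558]) cube([686, 272, 27]);
translate([18, 0, 837]) cube([686, 272, 27]);


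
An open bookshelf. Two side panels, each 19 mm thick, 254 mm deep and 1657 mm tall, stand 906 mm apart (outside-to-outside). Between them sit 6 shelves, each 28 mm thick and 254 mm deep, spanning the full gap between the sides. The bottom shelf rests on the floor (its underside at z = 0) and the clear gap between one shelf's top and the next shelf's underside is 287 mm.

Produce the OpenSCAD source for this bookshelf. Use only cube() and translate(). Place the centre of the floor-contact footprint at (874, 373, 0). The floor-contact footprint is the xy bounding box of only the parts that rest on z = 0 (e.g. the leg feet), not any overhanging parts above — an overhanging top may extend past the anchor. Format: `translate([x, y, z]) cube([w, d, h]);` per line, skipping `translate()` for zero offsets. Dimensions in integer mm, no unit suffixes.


translate([421, 246, 0]) cube([19, 254, 1657]);
translate([1308, 246, 0]) cube([19, 254, 1657]);
translate([440, 246, 0]) cube([868, 254, 28]);
translate([440, 246, 315]) cube([868, 254, 28]);
translate([440, 246, 630]) cube([868, 254, 28]);
translate([440, 246, 945]) cube([868, 254, 28]);
translate([440, 246, 1260]) cube([868, 254, 28]);
translate([440, 246, 1575]) cube([868, 254, 28]);


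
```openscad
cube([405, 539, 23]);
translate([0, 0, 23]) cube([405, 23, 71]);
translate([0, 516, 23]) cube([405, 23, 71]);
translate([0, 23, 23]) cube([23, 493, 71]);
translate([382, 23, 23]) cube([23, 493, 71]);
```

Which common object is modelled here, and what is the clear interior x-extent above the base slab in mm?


An open box. The internal width is 359 mm.

A 405×539 base slab with four walls standing on it — an open box. The base is 405 mm wide and the walls are 23 mm thick, so the internal width is 405 − 2 × 23 = 359 mm.


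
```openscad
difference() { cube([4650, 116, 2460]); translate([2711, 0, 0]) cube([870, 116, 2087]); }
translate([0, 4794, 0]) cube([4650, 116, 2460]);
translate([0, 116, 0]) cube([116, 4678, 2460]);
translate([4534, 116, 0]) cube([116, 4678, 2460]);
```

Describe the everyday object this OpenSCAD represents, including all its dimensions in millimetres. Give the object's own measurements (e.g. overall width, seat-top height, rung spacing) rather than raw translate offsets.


A single room: four walls, each 2460 mm tall and 116 mm thick, enclosing an outside footprint 4650×4910 mm (x × y), no floor or roof. The front and back walls (−y and +y sides) run the full x-width; the side walls fit between their inner faces. A door opening 870 mm wide and 2087 mm tall is cut through the front wall from the floor up, its −x edge 2711 mm from the wall's −x end.


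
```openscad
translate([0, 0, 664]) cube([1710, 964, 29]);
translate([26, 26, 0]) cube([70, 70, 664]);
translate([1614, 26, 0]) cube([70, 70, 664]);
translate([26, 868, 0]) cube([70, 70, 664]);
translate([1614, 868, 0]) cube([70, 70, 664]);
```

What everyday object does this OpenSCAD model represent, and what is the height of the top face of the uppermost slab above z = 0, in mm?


A table. The table height is 693 mm.

A 1710×964×29 slab sits at z = 664 on four 70 mm square posts — a table. The top surface is at 664 + 29 = 693 mm.


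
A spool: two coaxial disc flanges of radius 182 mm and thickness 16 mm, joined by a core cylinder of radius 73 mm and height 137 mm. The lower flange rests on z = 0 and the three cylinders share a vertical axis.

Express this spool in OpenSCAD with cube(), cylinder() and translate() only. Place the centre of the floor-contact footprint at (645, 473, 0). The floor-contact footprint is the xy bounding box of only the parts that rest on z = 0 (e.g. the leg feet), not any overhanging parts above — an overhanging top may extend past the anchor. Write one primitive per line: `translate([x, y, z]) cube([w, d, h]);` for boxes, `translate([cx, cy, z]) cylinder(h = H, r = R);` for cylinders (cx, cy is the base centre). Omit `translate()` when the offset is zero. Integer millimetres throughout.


translate([645, 473, 0]) cylinder(h = 16, r = 182);
translate([645, 473, 16]) cylinder(h = 137, r = 73);
translate([645, 473, 153]) cylinder(h = 16, r = 182);


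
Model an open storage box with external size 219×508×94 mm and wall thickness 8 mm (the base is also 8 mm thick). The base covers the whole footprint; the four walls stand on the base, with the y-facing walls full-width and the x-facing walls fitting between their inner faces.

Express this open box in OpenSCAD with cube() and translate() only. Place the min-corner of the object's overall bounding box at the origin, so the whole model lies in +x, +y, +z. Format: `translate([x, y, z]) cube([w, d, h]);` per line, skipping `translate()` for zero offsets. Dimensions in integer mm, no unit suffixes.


cube([219, 508, 8]);
translate([0, 0, 8]) cube([219, 8, 86]);
translate([0, 500, 8]) cube([219, 8, 86]);
translate([0, 8, 8]) cube([8, 492, 86]);
translate([211, 8, 8]) cube([8, 492, 86]);


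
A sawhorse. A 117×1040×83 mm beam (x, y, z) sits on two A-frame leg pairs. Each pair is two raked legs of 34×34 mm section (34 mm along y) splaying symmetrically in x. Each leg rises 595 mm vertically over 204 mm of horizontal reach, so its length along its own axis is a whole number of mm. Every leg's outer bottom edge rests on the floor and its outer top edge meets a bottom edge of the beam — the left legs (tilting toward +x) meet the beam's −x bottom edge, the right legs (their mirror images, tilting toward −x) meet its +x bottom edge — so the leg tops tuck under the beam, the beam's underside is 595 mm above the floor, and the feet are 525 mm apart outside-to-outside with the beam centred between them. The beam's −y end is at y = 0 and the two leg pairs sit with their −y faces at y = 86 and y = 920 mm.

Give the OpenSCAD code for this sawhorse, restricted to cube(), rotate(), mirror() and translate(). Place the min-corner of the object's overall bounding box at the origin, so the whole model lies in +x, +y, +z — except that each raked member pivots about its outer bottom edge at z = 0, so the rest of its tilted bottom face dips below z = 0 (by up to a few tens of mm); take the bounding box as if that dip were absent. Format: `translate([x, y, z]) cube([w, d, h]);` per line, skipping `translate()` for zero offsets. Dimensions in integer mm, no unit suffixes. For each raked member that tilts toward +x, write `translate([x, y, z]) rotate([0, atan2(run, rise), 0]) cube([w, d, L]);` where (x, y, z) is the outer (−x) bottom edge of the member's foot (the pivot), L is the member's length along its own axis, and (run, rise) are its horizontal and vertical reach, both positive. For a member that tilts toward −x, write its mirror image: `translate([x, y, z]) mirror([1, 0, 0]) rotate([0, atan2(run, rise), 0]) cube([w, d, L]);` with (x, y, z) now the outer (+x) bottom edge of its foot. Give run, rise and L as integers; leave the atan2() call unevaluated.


// leg length = √(204² + 595²) = 629
// right-leg outer foot x = 2·204 + 117 = 525
// beam min-corner = (204, 0, 595)
translate([204, 0, 595]) cube([117, 1040, 83]);
translate([0, 86, 0]) rotate([0, atan2(204, 595), 0]) cube([34, 34, 629]);
translate([525, 86, 0]) mirror([1, 0, 0]) rotate([0, atan2(204, 595), 0]) cube([34, 34, 629]);
translate([0, 920, 0]) rotate([0, atan2(204, 595), 0]) cube([34, 34, 629]);
translate([525, 920, 0]) mirror([1, 0, 0]) rotate([0, atan2(204, 595), 0]) cube([34, 34, 629]);


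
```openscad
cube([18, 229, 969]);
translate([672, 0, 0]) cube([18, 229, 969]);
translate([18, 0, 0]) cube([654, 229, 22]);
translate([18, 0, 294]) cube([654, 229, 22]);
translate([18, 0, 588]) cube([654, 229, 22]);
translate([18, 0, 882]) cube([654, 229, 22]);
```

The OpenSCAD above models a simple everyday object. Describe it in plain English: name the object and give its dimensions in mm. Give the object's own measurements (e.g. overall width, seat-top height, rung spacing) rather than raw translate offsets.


An open bookshelf. Two side panels, each 18 mm thick, 229 mm deep and 969 mm tall, stand 690 mm apart (outside-to-outside). Between them sit 4 shelves, each 22 mm thick and 229 mm deep, spanning the full gap between the sides. The bottom shelf rests on the floor (its underside at z = 0) and the clear gap between one shelf's top and the next shelf's underside is 272 mm.


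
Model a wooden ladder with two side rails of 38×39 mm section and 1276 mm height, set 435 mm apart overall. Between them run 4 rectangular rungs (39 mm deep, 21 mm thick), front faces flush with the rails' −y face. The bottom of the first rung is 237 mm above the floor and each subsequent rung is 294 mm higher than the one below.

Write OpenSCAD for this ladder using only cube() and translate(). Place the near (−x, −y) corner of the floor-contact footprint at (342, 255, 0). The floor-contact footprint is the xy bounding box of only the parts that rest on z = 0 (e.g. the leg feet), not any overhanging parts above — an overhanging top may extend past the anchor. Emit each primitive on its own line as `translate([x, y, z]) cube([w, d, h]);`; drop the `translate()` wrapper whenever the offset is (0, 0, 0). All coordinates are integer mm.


translate([342, 255, 0]) cube([38, 39, 1276]);
translate([739, 255, 0]) cube([38, 39, 1276]);
translate([380, 255, 237]) cube([359, 39, 21]);
translate([380, 255, 531]) cube([359, 39, 21]);
translate([380, 255, 825]) cube([359, 39, 21]);
translate([380, 255, 1119]) cube([359, 39, 21]);


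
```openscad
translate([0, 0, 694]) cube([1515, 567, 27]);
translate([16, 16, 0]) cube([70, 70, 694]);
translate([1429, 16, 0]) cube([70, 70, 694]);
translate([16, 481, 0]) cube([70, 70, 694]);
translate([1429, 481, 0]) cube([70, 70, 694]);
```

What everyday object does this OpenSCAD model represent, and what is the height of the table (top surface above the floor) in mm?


A table. The table height is 721 mm.

A 1515×567×27 slab sits at z = 694 on four 70 mm square posts — a table. The top surface is at 694 + 27 = 721 mm.


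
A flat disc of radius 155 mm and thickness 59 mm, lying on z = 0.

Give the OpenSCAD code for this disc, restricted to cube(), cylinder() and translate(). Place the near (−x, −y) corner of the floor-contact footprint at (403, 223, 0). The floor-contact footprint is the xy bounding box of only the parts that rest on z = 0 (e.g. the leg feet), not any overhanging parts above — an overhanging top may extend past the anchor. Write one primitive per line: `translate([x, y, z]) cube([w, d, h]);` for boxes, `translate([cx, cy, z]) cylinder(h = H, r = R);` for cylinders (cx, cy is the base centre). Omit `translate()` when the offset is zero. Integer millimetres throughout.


translate([558, 378, 0]) cylinder(h = 59, r = 155);


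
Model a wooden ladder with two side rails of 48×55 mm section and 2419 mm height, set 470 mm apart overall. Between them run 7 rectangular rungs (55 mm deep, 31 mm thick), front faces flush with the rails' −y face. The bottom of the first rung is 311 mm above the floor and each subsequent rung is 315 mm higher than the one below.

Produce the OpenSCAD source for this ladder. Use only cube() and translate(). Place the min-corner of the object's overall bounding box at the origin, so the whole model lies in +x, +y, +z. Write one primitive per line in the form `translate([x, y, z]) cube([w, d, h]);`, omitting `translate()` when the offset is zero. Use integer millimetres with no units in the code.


cube([48, 55, 2419]);
translate([422, 0, 0]) cube([48, 55, 2419]);
translate([48, 0, 311]) cube([374, 55, 31]);
translate([48, 0, 626]) cube([374, 55, 31]);
translate([48, 0, 941]) cube([374, 55, 31]);
translate([48, 0, 1256]) cube([374, 55, 31]);
translate([48, 0, 1571]) cube([374, 55, 31]);
translate([48, 0, 1886]) cube([374, 55, 31]);
translate([48, 0, 2201]) cube([374, 55, 31]);


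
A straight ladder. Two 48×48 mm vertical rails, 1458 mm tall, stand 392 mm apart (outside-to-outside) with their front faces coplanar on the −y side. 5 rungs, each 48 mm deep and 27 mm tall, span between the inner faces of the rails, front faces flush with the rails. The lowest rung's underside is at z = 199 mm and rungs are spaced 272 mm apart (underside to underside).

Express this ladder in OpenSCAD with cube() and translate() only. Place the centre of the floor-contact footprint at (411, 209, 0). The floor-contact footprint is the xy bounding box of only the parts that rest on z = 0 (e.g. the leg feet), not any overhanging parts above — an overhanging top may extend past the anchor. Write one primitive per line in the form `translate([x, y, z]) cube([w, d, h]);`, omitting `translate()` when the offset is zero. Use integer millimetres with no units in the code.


translate([215, 185, 0]) cube([48, 48, 1458]);
translate([559, 185, 0]) cube([48, 48, 1458]);
translate([263, 185, 199]) cube([296, 48, 27]);
translate([263, 185, 471]) cube([296, 48, 27]);
translate([263, 185, 743]) cube([296, 48, 27]);
translate([263, 185, 1015]) cube([296, 48, 27]);
translate([263, 185, 1287]) cube([296, 48, 27]);


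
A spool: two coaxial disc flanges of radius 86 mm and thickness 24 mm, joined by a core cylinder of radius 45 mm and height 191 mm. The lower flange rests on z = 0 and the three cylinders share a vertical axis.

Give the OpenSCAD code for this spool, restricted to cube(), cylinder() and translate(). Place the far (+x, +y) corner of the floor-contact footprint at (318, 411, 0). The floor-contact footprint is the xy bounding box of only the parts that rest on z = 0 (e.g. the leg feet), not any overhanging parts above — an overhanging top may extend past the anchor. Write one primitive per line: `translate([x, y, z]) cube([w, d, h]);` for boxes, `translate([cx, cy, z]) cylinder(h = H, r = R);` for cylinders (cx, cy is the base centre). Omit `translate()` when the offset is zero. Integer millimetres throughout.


translate([232, 325, 0]) cylinder(h = 24, r = 86);
translate([232, 325, 24]) cylinder(h = 191, r = 45);
translate([232, 325, 215]) cylinder(h = 24, r = 86);


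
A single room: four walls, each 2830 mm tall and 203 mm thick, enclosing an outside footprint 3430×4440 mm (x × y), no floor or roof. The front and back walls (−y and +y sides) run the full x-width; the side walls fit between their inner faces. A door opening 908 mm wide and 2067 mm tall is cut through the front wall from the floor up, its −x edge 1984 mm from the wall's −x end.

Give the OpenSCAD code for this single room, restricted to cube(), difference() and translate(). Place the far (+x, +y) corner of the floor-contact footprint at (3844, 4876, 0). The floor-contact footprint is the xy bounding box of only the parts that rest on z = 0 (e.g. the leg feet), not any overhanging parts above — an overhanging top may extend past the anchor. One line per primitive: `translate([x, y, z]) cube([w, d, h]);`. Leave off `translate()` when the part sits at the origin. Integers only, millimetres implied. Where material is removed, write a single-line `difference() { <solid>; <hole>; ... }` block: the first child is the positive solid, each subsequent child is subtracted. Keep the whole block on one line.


difference() { translate([414, 436, 0]) cube([3430, 203, 2830]); translate([2398, 436, 0]) cube([908, 203, 2067]); }
translate([414, 4673, 0]) cube([3430, 203, 2830]);
translate([414, 639, 0]) cube([203, 4034, 2830]);
translate([3641, 639, 0]) cube([203, 4034, 2830]);


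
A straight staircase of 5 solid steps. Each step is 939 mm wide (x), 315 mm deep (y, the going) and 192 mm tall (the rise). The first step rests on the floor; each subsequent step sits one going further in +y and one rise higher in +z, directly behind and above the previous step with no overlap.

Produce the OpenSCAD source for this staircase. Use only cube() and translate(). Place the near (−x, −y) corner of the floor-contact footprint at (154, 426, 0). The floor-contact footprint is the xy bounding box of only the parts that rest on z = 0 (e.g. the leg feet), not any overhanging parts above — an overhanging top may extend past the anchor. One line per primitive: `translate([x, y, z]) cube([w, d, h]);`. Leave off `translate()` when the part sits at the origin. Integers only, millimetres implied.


translate([154, 426, 0]) cube([939, 315, 192]);
translate([154, 741, 192]) cube([939, 315, 192]);
translate([154, 1056, 384]) cube([939, 315, 192]);
translate([154, 1371, 576]) cube([939, 315, 192]);
translate([154, 1686, 768]) cube([939, 315, 192]);


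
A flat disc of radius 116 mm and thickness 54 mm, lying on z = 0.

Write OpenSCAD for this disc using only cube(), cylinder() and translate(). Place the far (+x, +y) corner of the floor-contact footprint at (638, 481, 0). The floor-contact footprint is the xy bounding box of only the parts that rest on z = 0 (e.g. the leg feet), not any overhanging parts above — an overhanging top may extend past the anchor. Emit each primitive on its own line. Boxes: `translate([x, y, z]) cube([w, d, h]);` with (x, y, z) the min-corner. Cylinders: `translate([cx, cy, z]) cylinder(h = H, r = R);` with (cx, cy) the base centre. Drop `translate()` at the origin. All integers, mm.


translate([522, 365, 0]) cylinder(h = 54, r = 116);


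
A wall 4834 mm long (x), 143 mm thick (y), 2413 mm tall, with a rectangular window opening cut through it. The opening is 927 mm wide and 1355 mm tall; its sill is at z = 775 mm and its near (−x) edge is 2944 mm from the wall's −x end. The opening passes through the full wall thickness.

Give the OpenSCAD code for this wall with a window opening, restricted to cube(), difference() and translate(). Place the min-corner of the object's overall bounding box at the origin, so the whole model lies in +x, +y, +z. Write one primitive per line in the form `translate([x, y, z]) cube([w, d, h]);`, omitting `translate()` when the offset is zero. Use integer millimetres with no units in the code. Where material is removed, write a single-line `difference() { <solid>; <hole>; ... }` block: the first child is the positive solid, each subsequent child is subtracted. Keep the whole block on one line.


difference() { cube([4834, 143, 2413]); translate([2944, 0, 775]) cube([927, 143, 1355]); }


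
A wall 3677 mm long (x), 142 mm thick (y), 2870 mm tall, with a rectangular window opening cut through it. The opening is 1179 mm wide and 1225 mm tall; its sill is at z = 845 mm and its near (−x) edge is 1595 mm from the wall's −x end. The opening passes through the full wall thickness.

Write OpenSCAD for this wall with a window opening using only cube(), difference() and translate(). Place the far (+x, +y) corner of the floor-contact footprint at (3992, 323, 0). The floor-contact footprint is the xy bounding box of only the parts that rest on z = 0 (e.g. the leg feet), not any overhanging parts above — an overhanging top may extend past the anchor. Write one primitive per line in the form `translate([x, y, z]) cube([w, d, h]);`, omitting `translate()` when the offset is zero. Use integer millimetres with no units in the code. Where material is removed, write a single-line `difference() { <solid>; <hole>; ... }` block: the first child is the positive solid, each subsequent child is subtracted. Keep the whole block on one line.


difference() { translate([315, 181, 0]) cube([3677, 142, 2870]); translate([1910, 181, 845]) cube([1179, 142, 1225]); }


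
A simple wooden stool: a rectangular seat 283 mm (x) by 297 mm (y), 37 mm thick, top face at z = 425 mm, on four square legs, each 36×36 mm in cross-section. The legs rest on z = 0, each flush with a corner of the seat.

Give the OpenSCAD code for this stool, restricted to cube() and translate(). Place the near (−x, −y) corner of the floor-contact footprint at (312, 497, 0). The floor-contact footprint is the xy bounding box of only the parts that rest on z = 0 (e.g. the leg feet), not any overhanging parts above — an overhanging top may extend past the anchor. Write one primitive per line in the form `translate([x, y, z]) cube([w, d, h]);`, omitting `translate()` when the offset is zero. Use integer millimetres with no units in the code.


translate([312, 497, 388]) cube([283, 297, 37]);
translate([312, 497, 0]) cube([36, 36, 388]);
translate([559, 497, 0]) cube([36, 36, 388]);
translate([312, 758, 0]) cube([36, 36, 388]);
translate([559, 758, 0]) cube([36, 36, 388]);


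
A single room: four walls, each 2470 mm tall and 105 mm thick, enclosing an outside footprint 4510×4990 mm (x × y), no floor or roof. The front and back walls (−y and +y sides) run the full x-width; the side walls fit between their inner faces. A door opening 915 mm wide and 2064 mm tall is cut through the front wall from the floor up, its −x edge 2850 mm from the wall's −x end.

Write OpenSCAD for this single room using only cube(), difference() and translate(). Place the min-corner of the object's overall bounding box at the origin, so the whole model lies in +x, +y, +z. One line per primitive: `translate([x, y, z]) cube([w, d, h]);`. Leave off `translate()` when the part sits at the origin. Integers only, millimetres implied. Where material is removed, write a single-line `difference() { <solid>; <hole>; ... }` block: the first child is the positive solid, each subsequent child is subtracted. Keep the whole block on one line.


difference() { cube([4510, 105, 2470]); translate([2850, 0, 0]) cube([915, 105, 2064]); }
translate([0, 4885, 0]) cube([4510, 105, 2470]);
translate([0, 105, 0]) cube([105, 4780, 2470]);
translate([4405, 105, 0]) cube([105, 4780, 2470]);


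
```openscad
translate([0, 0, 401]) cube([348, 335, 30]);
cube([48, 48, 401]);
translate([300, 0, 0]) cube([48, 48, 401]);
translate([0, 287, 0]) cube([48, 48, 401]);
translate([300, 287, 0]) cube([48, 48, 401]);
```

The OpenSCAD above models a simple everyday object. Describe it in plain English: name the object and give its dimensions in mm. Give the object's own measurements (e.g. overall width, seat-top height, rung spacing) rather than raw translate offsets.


A four-legged stool. The seat is a 348×335×30 mm slab whose top surface is at z = 431 mm; four square legs, each 48×48 mm in cross-section, run from the floor (z = 0) to the underside of the seat, each flush with a corner of the seat.


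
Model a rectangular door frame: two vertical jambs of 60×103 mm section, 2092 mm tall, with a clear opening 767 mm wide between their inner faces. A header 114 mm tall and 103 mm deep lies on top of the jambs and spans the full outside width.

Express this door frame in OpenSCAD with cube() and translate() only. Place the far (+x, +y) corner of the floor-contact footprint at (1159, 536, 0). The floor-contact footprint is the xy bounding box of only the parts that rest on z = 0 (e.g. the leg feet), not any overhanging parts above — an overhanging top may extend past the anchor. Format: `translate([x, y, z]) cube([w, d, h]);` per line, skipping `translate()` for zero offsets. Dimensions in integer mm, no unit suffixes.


translate([272, 433, 0]) cube([60, 103, 2092]);
translate([1099, 433, 0]) cube([60, 103, 2092]);
translate([272, 433, 2092]) cube([887, 103, 114]);


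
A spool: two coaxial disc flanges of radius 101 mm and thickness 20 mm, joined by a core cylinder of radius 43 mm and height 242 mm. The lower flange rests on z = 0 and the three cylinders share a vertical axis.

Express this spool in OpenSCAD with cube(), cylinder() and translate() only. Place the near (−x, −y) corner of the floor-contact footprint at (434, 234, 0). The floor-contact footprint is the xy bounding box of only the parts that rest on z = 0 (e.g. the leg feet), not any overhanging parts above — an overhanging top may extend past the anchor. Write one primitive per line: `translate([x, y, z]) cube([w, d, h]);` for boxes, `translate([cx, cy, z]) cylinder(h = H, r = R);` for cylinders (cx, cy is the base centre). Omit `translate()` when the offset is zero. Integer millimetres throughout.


translate([535, 335, 0]) cylinder(h = 20, r = 101);
translate([535, 335, 20]) cylinder(h = 242, r = 43);
translate([535, 335, 262]) cylinder(h = 20, r = 101);


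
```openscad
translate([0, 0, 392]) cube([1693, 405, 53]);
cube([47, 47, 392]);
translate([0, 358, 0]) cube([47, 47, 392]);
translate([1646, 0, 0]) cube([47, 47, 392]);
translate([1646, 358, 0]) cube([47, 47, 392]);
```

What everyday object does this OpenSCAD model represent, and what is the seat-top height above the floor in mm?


A bench. The seat-top height is 445 mm.

A long slab on four corner posts — a bench. The slab sits at z = 392 with thickness 53, so the top is 392 + 53 = 445 mm.


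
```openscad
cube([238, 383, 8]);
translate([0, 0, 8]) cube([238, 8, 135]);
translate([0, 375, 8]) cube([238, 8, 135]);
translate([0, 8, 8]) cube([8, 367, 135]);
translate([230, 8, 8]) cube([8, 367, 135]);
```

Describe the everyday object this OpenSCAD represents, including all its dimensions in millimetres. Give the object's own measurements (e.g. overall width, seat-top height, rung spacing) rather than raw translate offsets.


An open-topped rectangular box: outside dimensions 238×383×143 mm, with a uniform wall and base thickness of 8 mm. The base is a full 238×383 slab on the floor; four walls sit on top of the base. The front and back walls (the −y and +y sides) span the full width; the two side walls fit between them.


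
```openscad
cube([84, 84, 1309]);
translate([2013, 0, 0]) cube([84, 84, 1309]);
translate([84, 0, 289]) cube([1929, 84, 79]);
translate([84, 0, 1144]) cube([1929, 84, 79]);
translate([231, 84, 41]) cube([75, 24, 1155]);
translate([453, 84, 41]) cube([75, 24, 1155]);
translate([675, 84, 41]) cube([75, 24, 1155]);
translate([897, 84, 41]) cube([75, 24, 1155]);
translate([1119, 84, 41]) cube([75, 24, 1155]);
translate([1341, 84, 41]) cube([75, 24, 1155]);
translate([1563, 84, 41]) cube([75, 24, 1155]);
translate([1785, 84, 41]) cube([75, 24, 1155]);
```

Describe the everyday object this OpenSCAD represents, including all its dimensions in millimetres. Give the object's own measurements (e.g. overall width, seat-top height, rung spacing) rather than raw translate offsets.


A fence section. Two 84×84 mm posts, 1309 mm tall, stand on the floor with a clear span of 1929 mm between their inner faces. Two horizontal rails of 84×79 mm section span the gap between the posts with their undersides at z = 289 mm and z = 1144 mm, flush with the posts' −y face. 8 pickets, each 75 mm wide, 24 mm thick and 1155 mm tall, are fixed to the +y face of the rails with their bottoms at z = 41 mm, spaced across the span with a 147 mm gap after the −x post and between neighbouring pickets, with 153 mm left before the +x post.


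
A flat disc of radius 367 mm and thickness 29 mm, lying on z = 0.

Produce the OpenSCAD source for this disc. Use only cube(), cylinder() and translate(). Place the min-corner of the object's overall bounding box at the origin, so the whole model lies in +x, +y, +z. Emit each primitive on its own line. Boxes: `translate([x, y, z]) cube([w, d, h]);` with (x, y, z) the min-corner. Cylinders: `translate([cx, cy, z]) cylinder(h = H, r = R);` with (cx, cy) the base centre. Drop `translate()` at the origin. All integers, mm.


translate([367, 367, 0]) cylinder(h = 29, r = 367);


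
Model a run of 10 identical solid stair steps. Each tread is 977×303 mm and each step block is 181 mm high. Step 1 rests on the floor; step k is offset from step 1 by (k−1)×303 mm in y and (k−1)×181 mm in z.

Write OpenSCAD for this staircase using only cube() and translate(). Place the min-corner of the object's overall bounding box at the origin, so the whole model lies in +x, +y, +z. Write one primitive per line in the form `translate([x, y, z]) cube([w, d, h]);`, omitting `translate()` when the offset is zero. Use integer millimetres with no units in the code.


cube([977, 303, 181]);
translate([0, 303, 181]) cube([977, 303, 181]);
translate([0, 606, 362]) cube([977, 303, 181]);
translate([0, 909, 543]) cube([977, 303, 181]);
translate([0, 1212, 724]) cube([977, 303, 181]);
translate([0, 1515, 905]) cube([977, 303, 181]);
translate([0, 1818, 1086]) cube([977, 303, 181]);
translate([0, 2121, 1267]) cube([977, 303, 181]);
translate([0, 2424, 1448]) cube([977, 303, 181]);
translate([0, 2727, 1629]) cube([977, 303, 181]);


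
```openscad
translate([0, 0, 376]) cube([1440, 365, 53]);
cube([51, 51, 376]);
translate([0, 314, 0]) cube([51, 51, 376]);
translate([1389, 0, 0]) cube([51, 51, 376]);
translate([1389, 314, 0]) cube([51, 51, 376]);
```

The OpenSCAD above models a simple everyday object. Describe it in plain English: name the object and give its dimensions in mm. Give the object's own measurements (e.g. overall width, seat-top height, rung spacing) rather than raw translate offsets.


A long wooden bench with a 1440 mm (x) × 365 mm (y) seat, 53 mm thick, its top surface 429 mm above the floor. Four 51 mm square legs at the seat corners, flush with the edges, run from z = 0 to the seat underside.


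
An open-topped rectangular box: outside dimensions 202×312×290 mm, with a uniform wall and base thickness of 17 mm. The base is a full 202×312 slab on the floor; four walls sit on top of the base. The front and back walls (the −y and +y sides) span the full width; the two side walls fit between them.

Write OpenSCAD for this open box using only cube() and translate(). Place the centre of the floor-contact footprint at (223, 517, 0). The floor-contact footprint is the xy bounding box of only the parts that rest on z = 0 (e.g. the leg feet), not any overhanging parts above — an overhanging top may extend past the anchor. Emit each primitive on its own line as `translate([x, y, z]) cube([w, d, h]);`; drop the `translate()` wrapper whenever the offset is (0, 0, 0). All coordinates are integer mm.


translate([122, 361, 0]) cube([202, 312, 17]);
translate([122, 361, 17]) cube([202, 17, 273]);
translate([122, 656, 17]) cube([202, 17, 273]);
translate([122, 378, 17]) cube([17, 278, 273]);
translate([307, 378, 17]) cube([17, 278, 273]);


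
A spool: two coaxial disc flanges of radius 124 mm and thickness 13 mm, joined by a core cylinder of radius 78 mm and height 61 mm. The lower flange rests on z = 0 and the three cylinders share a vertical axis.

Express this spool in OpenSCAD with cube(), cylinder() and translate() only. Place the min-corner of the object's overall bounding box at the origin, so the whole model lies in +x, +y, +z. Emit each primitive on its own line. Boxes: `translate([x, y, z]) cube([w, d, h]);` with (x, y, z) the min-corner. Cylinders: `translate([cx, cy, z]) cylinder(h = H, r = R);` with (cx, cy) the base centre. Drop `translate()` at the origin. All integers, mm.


translate([124, 124, 0]) cylinder(h = 13, r = 124);
translate([124, 124, 13]) cylinder(h = 61, r = 78);
translate([124, 124, 74]) cylinder(h = 13, r = 124);


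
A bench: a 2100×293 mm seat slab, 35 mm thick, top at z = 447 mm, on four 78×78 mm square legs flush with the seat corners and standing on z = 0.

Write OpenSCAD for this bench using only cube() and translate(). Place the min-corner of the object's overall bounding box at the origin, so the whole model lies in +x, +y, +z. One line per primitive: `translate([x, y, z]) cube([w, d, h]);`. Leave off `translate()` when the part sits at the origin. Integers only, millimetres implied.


translate([0, 0, 412]) cube([2100, 293, 35]);
cube([78, 78, 412]);
translate([0, 215, 0]) cube([78, 78, 412]);
translate([2022, 0, 0]) cube([78, 78, 412]);
translate([2022, 215, 0]) cube([78, 78, 412]);


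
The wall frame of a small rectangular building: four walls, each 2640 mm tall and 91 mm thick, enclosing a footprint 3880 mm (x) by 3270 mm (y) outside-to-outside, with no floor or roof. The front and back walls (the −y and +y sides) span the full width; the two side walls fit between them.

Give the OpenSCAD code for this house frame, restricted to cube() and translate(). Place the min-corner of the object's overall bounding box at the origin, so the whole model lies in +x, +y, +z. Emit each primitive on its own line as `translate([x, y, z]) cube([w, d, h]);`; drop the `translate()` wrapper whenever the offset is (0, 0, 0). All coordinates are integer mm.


cube([3880, 91, 2640]);
translate([0, 3179, 0]) cube([3880, 91, 2640]);
translate([0, 91, 0]) cube([91, 3088, 2640]);
translate([3789, 91, 0]) cube([91, 3088, 2640]);


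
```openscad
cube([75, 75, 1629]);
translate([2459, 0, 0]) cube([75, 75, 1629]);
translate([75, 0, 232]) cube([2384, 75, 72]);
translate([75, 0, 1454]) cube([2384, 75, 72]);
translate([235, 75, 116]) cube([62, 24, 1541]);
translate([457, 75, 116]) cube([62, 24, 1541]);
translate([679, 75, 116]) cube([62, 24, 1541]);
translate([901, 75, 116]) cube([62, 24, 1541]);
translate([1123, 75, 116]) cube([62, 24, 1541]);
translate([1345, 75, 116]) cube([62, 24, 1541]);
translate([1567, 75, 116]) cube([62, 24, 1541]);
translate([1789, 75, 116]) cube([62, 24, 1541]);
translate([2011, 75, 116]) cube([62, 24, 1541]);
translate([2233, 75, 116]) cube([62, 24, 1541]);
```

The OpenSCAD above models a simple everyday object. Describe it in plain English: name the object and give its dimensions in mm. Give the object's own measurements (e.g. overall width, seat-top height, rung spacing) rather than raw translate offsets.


A fence section. Two 75×75 mm posts, 1629 mm tall, stand on the floor with a clear span of 2384 mm between their inner faces. Two horizontal rails of 75×72 mm section span the gap between the posts with their undersides at z = 232 mm and z = 1454 mm, flush with the posts' −y face. 10 pickets, each 62 mm wide, 24 mm thick and 1541 mm tall, are fixed to the +y face of the rails with their bottoms at z = 116 mm, spaced across the span with a 160 mm gap after the −x post and between neighbouring pickets, with 164 mm left before the +x post.
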